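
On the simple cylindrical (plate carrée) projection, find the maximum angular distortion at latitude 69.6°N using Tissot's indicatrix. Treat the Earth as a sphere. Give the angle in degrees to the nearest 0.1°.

In the plate carrée (x = Rλ, y = Rφ), meridians are true-scale (h = 1) and parallels are stretched by k = sec φ.
At 69.6°: h = 1.000, k = 2.869; principal scales a = 2.869, b = 1.000.
sin(ω/2) = (a − b)/(a + b) = 1.869/3.869 = 0.4831, so ω = 2 arcsin(0.4831) ≈ 57.8°.

57.8°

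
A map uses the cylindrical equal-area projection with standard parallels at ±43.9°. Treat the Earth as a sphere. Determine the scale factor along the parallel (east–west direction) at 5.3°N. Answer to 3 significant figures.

0.724

For cylindrical equal-area with standard parallel φ₀, h = cos φ / cos φ₀ and k = cos φ₀ / cos φ, so h·k = 1.
k = cos 43.9° / cos 5.3° = 0.7206/0.9957 = 0.7236.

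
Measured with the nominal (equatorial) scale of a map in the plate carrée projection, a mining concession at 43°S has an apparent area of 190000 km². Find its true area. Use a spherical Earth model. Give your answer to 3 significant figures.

Plate carrée maps x = Rλ, y = Rφ. The meridian scale is h = 1 and the parallel scale is k = 1/cos φ = sec φ.
Areal scale = h·k = 1 × sec φ; at 43°, h = 1.000, k = 1.367, so h·k = 1.367.
True area = apparent / (areal scale) = 190000 / 1.367 ≈ 139000 km².

139000 km²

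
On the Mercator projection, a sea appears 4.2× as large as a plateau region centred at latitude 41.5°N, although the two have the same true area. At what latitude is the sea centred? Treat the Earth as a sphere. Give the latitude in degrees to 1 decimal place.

On Mercator, (apparent₁)/(apparent₂) = sec²φ₁ / sec²φ₂ when true areas are equal.
cos²φ₂ / cos²φ₁ = 4.2  ⇒  cos φ₁ = cos 41.5° / √4.2 = 0.7490/2.049 = 0.3655.
φ₁ = arccos(0.3655) ≈ 68.6°.

68.6°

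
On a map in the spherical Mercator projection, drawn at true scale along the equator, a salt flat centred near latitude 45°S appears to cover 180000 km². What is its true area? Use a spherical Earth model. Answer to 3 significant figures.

90000 km²

The Mercator projection is conformal; its linear scale factor is the same in every direction and equals sec φ = 1/cos φ.
Areal scale = k² = sec²φ = 1/cos²(45°) = 1/0.7071² = 2.000.
True area = apparent / (areal scale) = 180000 / 2.000 ≈ 90000 km².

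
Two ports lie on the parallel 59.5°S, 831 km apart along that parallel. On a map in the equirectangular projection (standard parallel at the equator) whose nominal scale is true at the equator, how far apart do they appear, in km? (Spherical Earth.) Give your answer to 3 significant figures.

1640 km

In the plate carrée (x = Rλ, y = Rφ), meridians are true-scale (h = 1) and parallels are stretched by k = sec φ.
Along the parallel, k = sec 59.5° = 1/0.5075 = 1.970.
Map distance = 831 × 1.970 ≈ 1640 km.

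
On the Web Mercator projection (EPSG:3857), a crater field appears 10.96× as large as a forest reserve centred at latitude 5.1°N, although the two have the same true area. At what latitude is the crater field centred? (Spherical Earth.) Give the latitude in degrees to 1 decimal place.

On Mercator, (apparent₁)/(apparent₂) = sec²φ₁ / sec²φ₂ when true areas are equal.
cos²φ₂ / cos²φ₁ = 10.96  ⇒  cos φ₁ = cos 5.1° / √10.96 = 0.9960/3.311 = 0.3009.
φ₁ = arccos(0.3009) ≈ 72.5°.

72.5°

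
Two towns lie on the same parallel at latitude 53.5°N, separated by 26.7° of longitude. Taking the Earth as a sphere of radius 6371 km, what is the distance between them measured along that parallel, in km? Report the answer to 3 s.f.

1770 km

Arc length along a parallel = R cos φ · Δλ (with Δλ in radians).
= 6371 × cos 53.5° × (26.7° × π/180) = 6371 × 0.5948 × 0.4660 ≈ 1770 km.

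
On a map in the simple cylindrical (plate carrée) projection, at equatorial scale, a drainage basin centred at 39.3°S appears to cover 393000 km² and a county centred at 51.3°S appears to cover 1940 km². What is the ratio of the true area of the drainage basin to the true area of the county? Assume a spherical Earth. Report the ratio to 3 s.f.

251

On the plate carrée, areal scale = h·k = 1 × sec φ, so true area = apparent × cos φ.
True area of drainage basin: 393000 × cos(39.3°) = 393000 × 0.7738 = 304100 km².
True area of county: 1940 × cos(51.3°) = 1940 × 0.6252 = 1213 km².
Ratio = 304100 / 1213 ≈ 251.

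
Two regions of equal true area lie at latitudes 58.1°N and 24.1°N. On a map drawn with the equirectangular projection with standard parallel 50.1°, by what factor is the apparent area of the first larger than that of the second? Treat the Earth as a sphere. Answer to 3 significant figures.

In the equirectangular projection with standard parallel φ₀ = 50.1° (x = Rλ cos φ₀, y = Rφ), meridians are true-scale (h = 1) and the parallel scale is k = cos φ₀ / cos φ.
Areal scale at 58.1°: h·k = 1.000 × 1.214 = 1.214.
Areal scale at 24.1°: h·k = 1.000 × 0.7027 = 0.7027.
Ratio = 1.214/0.7027 ≈ 1.73.

1.73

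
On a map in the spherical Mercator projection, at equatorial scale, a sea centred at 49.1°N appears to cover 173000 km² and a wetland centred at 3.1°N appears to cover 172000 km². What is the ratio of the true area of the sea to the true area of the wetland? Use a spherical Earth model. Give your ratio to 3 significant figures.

Since Mercator area scale is 1/cos²φ, the true area equals the apparent area multiplied by cos²φ.
True area of sea: 173000 × cos²(49.1°) = 173000 × 0.4287 = 74160 km².
True area of wetland: 172000 × cos²(3.1°) = 172000 × 0.9971 = 171500 km².
Ratio = 74160 / 171500 ≈ 0.432.

0.432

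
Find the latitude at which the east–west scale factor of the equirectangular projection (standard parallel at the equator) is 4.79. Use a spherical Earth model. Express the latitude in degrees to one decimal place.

Plate carrée: h = 1, k = sec φ along parallels.
sec φ = 4.79  ⇒  cos φ = 0.2088  ⇒  φ ≈ 77.9°.

77.9°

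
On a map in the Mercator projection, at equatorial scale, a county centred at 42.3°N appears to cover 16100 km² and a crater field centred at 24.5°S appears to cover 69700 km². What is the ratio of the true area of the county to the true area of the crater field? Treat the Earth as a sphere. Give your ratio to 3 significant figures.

0.153

On Mercator the areal scale is sec²φ, so true area = apparent × cos²φ.
True area of county: 16100 × cos²(42.3°) = 16100 × 0.5471 = 8808 km².
True area of crater field: 69700 × cos²(24.5°) = 69700 × 0.8280 = 57710 km².
Ratio = 8808 / 57710 ≈ 0.153.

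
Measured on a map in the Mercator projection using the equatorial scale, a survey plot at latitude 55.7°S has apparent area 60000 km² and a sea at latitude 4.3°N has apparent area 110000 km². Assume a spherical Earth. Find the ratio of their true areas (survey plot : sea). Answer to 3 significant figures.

0.174

On Mercator the areal scale is sec²φ, so true area = apparent × cos²φ.
True area of survey plot: 60000 × cos²(55.7°) = 60000 × 0.3176 = 19050 km².
True area of sea: 110000 × cos²(4.3°) = 110000 × 0.9944 = 109400 km².
Ratio = 19050 / 109400 ≈ 0.174.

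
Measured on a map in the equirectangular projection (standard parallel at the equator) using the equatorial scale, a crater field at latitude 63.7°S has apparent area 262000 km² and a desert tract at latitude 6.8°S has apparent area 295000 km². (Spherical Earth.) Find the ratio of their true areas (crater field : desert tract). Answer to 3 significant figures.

Plate carrée has h = 1 and k = sec φ, giving areal scale sec φ; true area = (apparent area) · cos φ.
True area of crater field: 262000 × cos(63.7°) = 262000 × 0.4431 = 116100 km².
True area of desert tract: 295000 × cos(6.8°) = 295000 × 0.9930 = 292900 km².
Ratio = 116100 / 292900 ≈ 0.396.

0.396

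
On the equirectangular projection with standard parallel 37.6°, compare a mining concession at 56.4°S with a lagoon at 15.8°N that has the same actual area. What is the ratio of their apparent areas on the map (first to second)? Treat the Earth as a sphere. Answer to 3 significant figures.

With standard parallel φ₀ = 37.6°, the equirectangular projection gives x = Rλ cos φ₀, y = Rφ, so h = 1 and k = cos 37.6° / cos φ.
Areal scale at 56.4°: h·k = 1.000 × 1.432 = 1.432.
Areal scale at 15.8°: h·k = 1.000 × 0.8234 = 0.8234.
Ratio = 1.432/0.8234 ≈ 1.74.

1.74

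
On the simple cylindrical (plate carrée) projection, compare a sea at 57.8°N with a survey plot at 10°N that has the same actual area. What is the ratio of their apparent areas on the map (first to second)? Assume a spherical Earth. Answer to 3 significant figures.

Plate carrée maps x = Rλ, y = Rφ. The meridian scale is h = 1 and the parallel scale is k = 1/cos φ = sec φ.
Areal scale at 57.8°: h·k = 1.000 × 1.877 = 1.877.
Areal scale at 10°: h·k = 1.000 × 1.015 = 1.015.
Ratio = 1.877/1.015 ≈ 1.85.

1.85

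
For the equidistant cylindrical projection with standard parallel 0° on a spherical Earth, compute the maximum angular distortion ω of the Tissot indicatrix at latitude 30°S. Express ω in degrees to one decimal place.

For the equirectangular projection with φ₀ = 0 (plate carrée), h = 1 along meridians and k = sec φ along parallels.
At 30°: h = 1.000, k = 1.155; principal scales a = 1.155, b = 1.000.
sin(ω/2) = (a − b)/(a + b) = 0.1547/2.155 = 0.07180, so ω = 2 arcsin(0.07180) ≈ 8.2°.

8.2°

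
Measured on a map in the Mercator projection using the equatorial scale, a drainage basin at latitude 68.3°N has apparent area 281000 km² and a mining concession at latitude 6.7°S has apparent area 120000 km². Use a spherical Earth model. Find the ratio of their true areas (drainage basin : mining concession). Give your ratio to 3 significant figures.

Since Mercator area scale is 1/cos²φ, the true area equals the apparent area multiplied by cos²φ.
True area of drainage basin: 281000 × cos²(68.3°) = 281000 × 0.1367 = 38420 km².
True area of mining concession: 120000 × cos²(6.7°) = 120000 × 0.9864 = 118400 km².
Ratio = 38420 / 118400 ≈ 0.325.

0.325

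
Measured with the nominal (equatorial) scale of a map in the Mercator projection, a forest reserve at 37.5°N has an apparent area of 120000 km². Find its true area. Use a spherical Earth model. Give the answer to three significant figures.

75500 km²

For Mercator, h = k = sec φ (a conformal cylindrical projection has a single point scale, 1/cos φ).
Areal scale = k² = sec²φ = 1/cos²(37.5°) = 1/0.7934² = 1.589.
True area = apparent / (areal scale) = 120000 / 1.589 ≈ 75500 km².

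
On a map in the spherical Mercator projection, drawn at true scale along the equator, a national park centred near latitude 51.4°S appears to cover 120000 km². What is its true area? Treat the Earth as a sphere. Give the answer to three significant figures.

46700 km²

Mercator is conformal, so the point scale is isotropic: h = k = sec φ = 1/cos φ.
Areal scale = k² = sec²φ = 1/cos²(51.4°) = 1/0.6239² = 2.569.
True area = apparent / (areal scale) = 120000 / 2.569 ≈ 46700 km².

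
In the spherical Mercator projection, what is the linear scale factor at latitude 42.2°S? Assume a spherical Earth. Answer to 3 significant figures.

The Mercator projection is conformal; its linear scale factor is the same in every direction and equals sec φ = 1/cos φ.
k = 1/cos 42.2° = 1/0.7408 = 1.350.

1.35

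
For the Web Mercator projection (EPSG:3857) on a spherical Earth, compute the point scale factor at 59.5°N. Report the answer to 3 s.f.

For Mercator, h = k = sec φ (a conformal cylindrical projection has a single point scale, 1/cos φ).
k = 1/cos 59.5° = 1/0.5075 = 1.970.

1.97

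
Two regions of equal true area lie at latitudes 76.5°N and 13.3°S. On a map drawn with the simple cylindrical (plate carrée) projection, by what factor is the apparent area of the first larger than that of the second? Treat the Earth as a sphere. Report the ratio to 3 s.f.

For the equirectangular projection with φ₀ = 0 (plate carrée), h = 1 along meridians and k = sec φ along parallels.
Areal scale at 76.5°: h·k = 1.000 × 4.284 = 4.284.
Areal scale at 13.3°: h·k = 1.000 × 1.028 = 1.028.
Ratio = 4.284/1.028 ≈ 4.17.

4.17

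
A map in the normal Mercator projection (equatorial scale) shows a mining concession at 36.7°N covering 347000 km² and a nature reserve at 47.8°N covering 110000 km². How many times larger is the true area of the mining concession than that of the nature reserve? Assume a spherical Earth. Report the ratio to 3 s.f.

4.49

On Mercator the areal scale is sec²φ, so true area = apparent × cos²φ.
True area of mining concession: 347000 × cos²(36.7°) = 347000 × 0.6428 = 223100 km².
True area of nature reserve: 110000 × cos²(47.8°) = 110000 × 0.4512 = 49630 km².
Ratio = 223100 / 49630 ≈ 4.49.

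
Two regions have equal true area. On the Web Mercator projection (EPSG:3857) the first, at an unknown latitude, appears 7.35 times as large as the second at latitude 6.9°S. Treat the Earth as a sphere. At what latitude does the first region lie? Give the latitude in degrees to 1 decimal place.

68.5°

Mercator areal scale is sec²φ, so apparent-area ratio = sec²φ₁ / sec²φ₂ = cos²φ₂ / cos²φ₁.
cos²φ₂ / cos²φ₁ = 7.35  ⇒  cos φ₁ = cos 6.9° / √7.35 = 0.9928/2.711 = 0.3662.
φ₁ = arccos(0.3662) ≈ 68.5°.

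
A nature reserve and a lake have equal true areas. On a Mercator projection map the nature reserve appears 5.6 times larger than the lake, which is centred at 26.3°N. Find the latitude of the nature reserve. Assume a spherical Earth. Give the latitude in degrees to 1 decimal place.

67.7°

Mercator areal scale is sec²φ, so apparent-area ratio = sec²φ₁ / sec²φ₂ = cos²φ₂ / cos²φ₁.
cos²φ₂ / cos²φ₁ = 5.6  ⇒  cos φ₁ = cos 26.3° / √5.6 = 0.8965/2.366 = 0.3788.
φ₁ = arccos(0.3788) ≈ 67.7°.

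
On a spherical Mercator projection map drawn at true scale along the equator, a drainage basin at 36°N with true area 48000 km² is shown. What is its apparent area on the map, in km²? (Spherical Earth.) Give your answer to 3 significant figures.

73300 km²

Mercator is conformal, so the point scale is isotropic: h = k = sec φ = 1/cos φ.
Areal scale = k² = sec²φ = 1/cos²(36°) = 1/0.8090² = 1.528.
Apparent area = 48000 × 1.528 ≈ 73300 km².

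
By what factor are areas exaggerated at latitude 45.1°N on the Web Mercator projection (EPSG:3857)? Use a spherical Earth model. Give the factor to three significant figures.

The Mercator projection is conformal; its linear scale factor is the same in every direction and equals sec φ = 1/cos φ.
Areal scale = k² = sec²φ = 1/cos²(45.1°) = 1/0.7059² = 2.007.

2.01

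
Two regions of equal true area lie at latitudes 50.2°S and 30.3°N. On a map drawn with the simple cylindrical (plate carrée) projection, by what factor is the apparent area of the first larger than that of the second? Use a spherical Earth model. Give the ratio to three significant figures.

1.35

Plate carrée maps x = Rλ, y = Rφ. The meridian scale is h = 1 and the parallel scale is k = 1/cos φ = sec φ.
Areal scale at 50.2°: h·k = 1.000 × 1.562 = 1.562.
Areal scale at 30.3°: h·k = 1.000 × 1.158 = 1.158.
Ratio = 1.562/1.158 ≈ 1.35.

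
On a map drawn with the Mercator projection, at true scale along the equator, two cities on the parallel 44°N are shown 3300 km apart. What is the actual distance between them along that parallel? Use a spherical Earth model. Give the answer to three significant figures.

For Mercator, h = k = sec φ (a conformal cylindrical projection has a single point scale, 1/cos φ).
Along the parallel at 44°, map distances are exaggerated by k = sec 44° = 1.390.
True distance = 3300 / 1.390 = 3300 × cos 44° ≈ 2370 km.

2370 km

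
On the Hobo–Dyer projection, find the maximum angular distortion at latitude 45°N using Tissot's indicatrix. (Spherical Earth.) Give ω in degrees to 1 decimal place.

13.2°

The Hobo–Dyer projection is cylindrical equal-area with φ₀ = 37.5°. For cylindrical equal-area with standard parallel φ₀, h = cos φ / cos φ₀ and k = cos φ₀ / cos φ, so h·k = 1.
At 45°: h = 0.8913, k = 1.122; principal scales a = 1.122, b = 0.8913.
sin(ω/2) = (a − b)/(a + b) = 0.2307/2.013 = 0.1146, so ω = 2 arcsin(0.1146) ≈ 13.2°.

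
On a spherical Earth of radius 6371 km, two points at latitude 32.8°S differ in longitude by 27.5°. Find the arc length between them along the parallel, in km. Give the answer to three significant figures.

Arc length along a parallel = R cos φ · Δλ (with Δλ in radians).
= 6371 × cos 32.8° × (27.5° × π/180) = 6371 × 0.8406 × 0.4800 ≈ 2570 km.

2570 km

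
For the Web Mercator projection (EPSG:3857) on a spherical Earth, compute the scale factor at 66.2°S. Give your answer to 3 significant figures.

For Mercator, h = k = sec φ (a conformal cylindrical projection has a single point scale, 1/cos φ).
k = 1/cos 66.2° = 1/0.4035 = 2.478.

2.48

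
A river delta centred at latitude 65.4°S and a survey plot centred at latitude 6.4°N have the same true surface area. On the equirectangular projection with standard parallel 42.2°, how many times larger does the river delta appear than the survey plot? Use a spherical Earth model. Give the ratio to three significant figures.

2.39

The equidistant cylindrical projection with φ₀ = 42.2° has h = 1 (meridians true) and k = cos φ₀ / cos φ along parallels.
Areal scale at 65.4°: h·k = 1.000 × 1.780 = 1.780.
Areal scale at 6.4°: h·k = 1.000 × 0.7455 = 0.7455.
Ratio = 1.780/0.7455 ≈ 2.39.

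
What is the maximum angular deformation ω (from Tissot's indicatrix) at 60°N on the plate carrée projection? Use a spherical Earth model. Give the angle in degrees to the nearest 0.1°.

For the equirectangular projection with φ₀ = 0 (plate carrée), h = 1 along meridians and k = sec φ along parallels.
At 60°: h = 1.000, k = 2.000; principal scales a = 2.000, b = 1.000.
sin(ω/2) = (a − b)/(a + b) = 1.0000/3.000 = 0.3333, so ω = 2 arcsin(0.3333) ≈ 38.9°.

38.9°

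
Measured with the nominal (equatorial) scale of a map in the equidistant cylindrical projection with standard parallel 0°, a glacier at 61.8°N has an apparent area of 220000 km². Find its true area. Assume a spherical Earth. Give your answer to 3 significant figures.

Plate carrée maps x = Rλ, y = Rφ. The meridian scale is h = 1 and the parallel scale is k = 1/cos φ = sec φ.
Areal scale = h·k = 1 × sec φ; at 61.8°, h = 1.000, k = 2.116, so h·k = 2.116.
True area = apparent / (areal scale) = 220000 / 2.116 ≈ 104000 km².

104000 km²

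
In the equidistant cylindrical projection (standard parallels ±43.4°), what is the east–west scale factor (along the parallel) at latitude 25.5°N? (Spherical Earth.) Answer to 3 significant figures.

In the equirectangular projection with standard parallel φ₀ = 43.4° (x = Rλ cos φ₀, y = Rφ), meridians are true-scale (h = 1) and the parallel scale is k = cos φ₀ / cos φ.
k = cos 43.4° / cos 25.5° = 0.7266/0.9026 = 0.8050.

0.805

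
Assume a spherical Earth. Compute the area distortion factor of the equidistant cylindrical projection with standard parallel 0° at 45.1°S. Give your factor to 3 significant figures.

1.42

Plate carrée maps x = Rλ, y = Rφ. The meridian scale is h = 1 and the parallel scale is k = 1/cos φ = sec φ.
Areal scale = h·k = 1 × sec φ; at 45.1°, h = 1.000, k = 1.417, so h·k = 1.417.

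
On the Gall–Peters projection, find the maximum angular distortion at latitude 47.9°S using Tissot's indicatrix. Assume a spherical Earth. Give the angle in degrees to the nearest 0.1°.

6.1°

Gall–Peters is a cylindrical equal-area projection with standard parallels at ±45°. A cylindrical equal-area projection with standard parallel φ₀ has meridian scale h = cos φ / cos φ₀ and parallel scale k = cos φ₀ / cos φ (so areas are preserved, h·k = 1).
At 47.9°: h = 0.9481, k = 1.055; principal scales a = 1.055, b = 0.9481.
sin(ω/2) = (a − b)/(a + b) = 0.1066/2.003 = 0.05322, so ω = 2 arcsin(0.05322) ≈ 6.1°.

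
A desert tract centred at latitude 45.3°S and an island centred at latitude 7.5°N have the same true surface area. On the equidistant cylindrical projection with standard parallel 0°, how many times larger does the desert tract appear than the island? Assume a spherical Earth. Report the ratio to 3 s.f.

In the plate carrée (x = Rλ, y = Rφ), meridians are true-scale (h = 1) and parallels are stretched by k = sec φ.
Areal scale at 45.3°: h·k = 1.000 × 1.422 = 1.422.
Areal scale at 7.5°: h·k = 1.000 × 1.009 = 1.009.
Ratio = 1.422/1.009 ≈ 1.41.

1.41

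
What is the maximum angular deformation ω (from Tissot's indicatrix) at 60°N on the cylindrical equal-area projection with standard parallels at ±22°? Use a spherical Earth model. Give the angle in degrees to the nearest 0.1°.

66.7°

For cylindrical equal-area with standard parallel φ₀, h = cos φ / cos φ₀ and k = cos φ₀ / cos φ, so h·k = 1.
At 60°: h = 0.5393, k = 1.854; principal scales a = 1.854, b = 0.5393.
sin(ω/2) = (a − b)/(a + b) = 1.315/2.394 = 0.5494, so ω = 2 arcsin(0.5494) ≈ 66.7°.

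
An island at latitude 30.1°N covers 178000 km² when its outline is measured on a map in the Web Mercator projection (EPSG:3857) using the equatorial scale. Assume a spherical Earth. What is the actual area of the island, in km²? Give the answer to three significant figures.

Mercator is conformal, so the point scale is isotropic: h = k = sec φ = 1/cos φ.
Areal scale = k² = sec²φ = 1/cos²(30.1°) = 1/0.8652² = 1.336.
True area = apparent / (areal scale) = 178000 / 1.336 ≈ 133000 km².

133000 km²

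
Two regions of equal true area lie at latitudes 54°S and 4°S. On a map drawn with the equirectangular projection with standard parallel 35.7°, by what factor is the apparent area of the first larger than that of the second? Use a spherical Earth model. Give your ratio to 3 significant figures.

With standard parallel φ₀ = 35.7°, the equirectangular projection gives x = Rλ cos φ₀, y = Rφ, so h = 1 and k = cos 35.7° / cos φ.
Areal scale at 54°: h·k = 1.000 × 1.382 = 1.382.
Areal scale at 4°: h·k = 1.000 × 0.8141 = 0.8141.
Ratio = 1.382/0.8141 ≈ 1.70.

1.70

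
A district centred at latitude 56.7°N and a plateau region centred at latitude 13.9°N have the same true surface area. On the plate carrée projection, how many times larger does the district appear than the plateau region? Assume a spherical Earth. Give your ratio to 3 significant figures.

Plate carrée maps x = Rλ, y = Rφ. The meridian scale is h = 1 and the parallel scale is k = 1/cos φ = sec φ.
Areal scale at 56.7°: h·k = 1.000 × 1.821 = 1.821.
Areal scale at 13.9°: h·k = 1.000 × 1.030 = 1.030.
Ratio = 1.821/1.030 ≈ 1.77.

1.77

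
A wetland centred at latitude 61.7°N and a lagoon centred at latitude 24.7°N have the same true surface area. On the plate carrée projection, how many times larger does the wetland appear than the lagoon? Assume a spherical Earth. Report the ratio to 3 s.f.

1.92

In the plate carrée (x = Rλ, y = Rφ), meridians are true-scale (h = 1) and parallels are stretched by k = sec φ.
Areal scale at 61.7°: h·k = 1.000 × 2.109 = 2.109.
Areal scale at 24.7°: h·k = 1.000 × 1.101 = 1.101.
Ratio = 2.109/1.101 ≈ 1.92.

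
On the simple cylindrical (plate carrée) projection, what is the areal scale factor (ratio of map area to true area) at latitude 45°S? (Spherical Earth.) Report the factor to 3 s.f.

In the plate carrée (x = Rλ, y = Rφ), meridians are true-scale (h = 1) and parallels are stretched by k = sec φ.
Areal scale = h·k = 1 × sec φ; at 45°, h = 1.000, k = 1.414, so h·k = 1.414.

1.41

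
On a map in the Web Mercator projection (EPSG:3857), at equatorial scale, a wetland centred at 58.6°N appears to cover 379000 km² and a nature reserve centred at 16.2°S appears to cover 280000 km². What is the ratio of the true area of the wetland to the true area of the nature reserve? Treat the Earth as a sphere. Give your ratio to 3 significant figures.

0.398

On Mercator the areal scale is sec²φ, so true area = apparent × cos²φ.
True area of wetland: 379000 × cos²(58.6°) = 379000 × 0.2715 = 102900 km².
True area of nature reserve: 280000 × cos²(16.2°) = 280000 × 0.9222 = 258200 km².
Ratio = 102900 / 258200 ≈ 0.398.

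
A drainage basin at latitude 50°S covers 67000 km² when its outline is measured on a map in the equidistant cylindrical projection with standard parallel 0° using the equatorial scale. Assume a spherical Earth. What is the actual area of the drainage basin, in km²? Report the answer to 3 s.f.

43100 km²

Plate carrée maps x = Rλ, y = Rφ. The meridian scale is h = 1 and the parallel scale is k = 1/cos φ = sec φ.
Areal scale = h·k = 1 × sec φ; at 50°, h = 1.000, k = 1.556, so h·k = 1.556.
True area = apparent / (areal scale) = 67000 / 1.556 ≈ 43100 km².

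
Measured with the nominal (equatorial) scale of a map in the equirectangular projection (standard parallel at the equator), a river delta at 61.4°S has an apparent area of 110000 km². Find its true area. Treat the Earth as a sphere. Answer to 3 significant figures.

Plate carrée maps x = Rλ, y = Rφ. The meridian scale is h = 1 and the parallel scale is k = 1/cos φ = sec φ.
Areal scale = h·k = 1 × sec φ; at 61.4°, h = 1.000, k = 2.089, so h·k = 2.089.
True area = apparent / (areal scale) = 110000 / 2.089 ≈ 52700 km².

52700 km²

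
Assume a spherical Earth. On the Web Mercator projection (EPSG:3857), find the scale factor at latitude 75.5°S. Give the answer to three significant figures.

Mercator is conformal, so the point scale is isotropic: h = k = sec φ = 1/cos φ.
k = 1/cos 75.5° = 1/0.2504 = 3.994.

3.99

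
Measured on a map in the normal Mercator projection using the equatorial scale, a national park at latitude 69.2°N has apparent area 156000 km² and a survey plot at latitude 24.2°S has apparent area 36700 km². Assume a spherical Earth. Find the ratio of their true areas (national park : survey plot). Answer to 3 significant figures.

On Mercator the areal scale is sec²φ, so true area = apparent × cos²φ.
True area of national park: 156000 × cos²(69.2°) = 156000 × 0.1261 = 19670 km².
True area of survey plot: 36700 × cos²(24.2°) = 36700 × 0.8320 = 30530 km².
Ratio = 19670 / 30530 ≈ 0.644.

0.644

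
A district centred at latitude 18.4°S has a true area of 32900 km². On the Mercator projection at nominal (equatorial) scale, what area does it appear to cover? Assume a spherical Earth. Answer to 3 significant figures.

36500 km²

The Mercator projection is conformal; its linear scale factor is the same in every direction and equals sec φ = 1/cos φ.
Areal scale = k² = sec²φ = 1/cos²(18.4°) = 1/0.9489² = 1.111.
Apparent area = 32900 × 1.111 ≈ 36500 km².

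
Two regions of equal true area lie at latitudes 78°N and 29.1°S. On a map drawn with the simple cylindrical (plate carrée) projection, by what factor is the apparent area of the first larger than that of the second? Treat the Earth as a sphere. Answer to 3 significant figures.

For the equirectangular projection with φ₀ = 0 (plate carrée), h = 1 along meridians and k = sec φ along parallels.
Areal scale at 78°: h·k = 1.000 × 4.810 = 4.810.
Areal scale at 29.1°: h·k = 1.000 × 1.144 = 1.144.
Ratio = 4.810/1.144 ≈ 4.20.

4.20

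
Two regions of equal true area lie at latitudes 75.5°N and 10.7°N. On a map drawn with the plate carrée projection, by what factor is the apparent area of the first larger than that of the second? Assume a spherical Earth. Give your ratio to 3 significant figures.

In the plate carrée (x = Rλ, y = Rφ), meridians are true-scale (h = 1) and parallels are stretched by k = sec φ.
Areal scale at 75.5°: h·k = 1.000 × 3.994 = 3.994.
Areal scale at 10.7°: h·k = 1.000 × 1.018 = 1.018.
Ratio = 3.994/1.018 ≈ 3.92.

3.92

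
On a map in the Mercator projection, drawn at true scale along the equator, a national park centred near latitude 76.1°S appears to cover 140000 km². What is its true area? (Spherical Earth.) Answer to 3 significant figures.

8080 km²

Mercator is conformal, so the point scale is isotropic: h = k = sec φ = 1/cos φ.
Areal scale = k² = sec²φ = 1/cos²(76.1°) = 1/0.2402² = 17.33.
True area = apparent / (areal scale) = 140000 / 17.33 ≈ 8080 km².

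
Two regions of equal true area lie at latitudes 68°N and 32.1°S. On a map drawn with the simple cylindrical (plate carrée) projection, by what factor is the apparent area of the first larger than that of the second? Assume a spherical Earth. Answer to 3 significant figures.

2.26

For the equirectangular projection with φ₀ = 0 (plate carrée), h = 1 along meridians and k = sec φ along parallels.
Areal scale at 68°: h·k = 1.000 × 2.669 = 2.669.
Areal scale at 32.1°: h·k = 1.000 × 1.180 = 1.180.
Ratio = 2.669/1.180 ≈ 2.26.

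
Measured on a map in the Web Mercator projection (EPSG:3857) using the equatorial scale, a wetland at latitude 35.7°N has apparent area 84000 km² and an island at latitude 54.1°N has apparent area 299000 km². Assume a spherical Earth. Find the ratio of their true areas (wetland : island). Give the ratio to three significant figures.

0.539

Mercator's areal exaggeration is sec²φ; hence true area = (apparent area) · cos²φ.
True area of wetland: 84000 × cos²(35.7°) = 84000 × 0.6595 = 55400 km².
True area of island: 299000 × cos²(54.1°) = 299000 × 0.3438 = 102800 km².
Ratio = 55400 / 102800 ≈ 0.539.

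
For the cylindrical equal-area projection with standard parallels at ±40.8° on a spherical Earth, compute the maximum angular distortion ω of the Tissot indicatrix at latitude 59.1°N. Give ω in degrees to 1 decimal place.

Cylindrical equal-area (φ₀ = 40.8°): h = cos φ / cos 40.8° along meridians, k = cos 40.8° / cos φ along parallels; h·k = 1.
At 59.1°: h = 0.6784, k = 1.474; principal scales a = 1.474, b = 0.6784.
sin(ω/2) = (a − b)/(a + b) = 0.7957/2.152 = 0.3697, so ω = 2 arcsin(0.3697) ≈ 43.4°.

43.4°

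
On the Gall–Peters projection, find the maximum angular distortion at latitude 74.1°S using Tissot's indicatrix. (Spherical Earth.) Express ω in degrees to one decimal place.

Gall–Peters is a cylindrical equal-area projection with standard parallels at ±45°. For cylindrical equal-area with standard parallel φ₀, h = cos φ / cos φ₀ and k = cos φ₀ / cos φ, so h·k = 1.
At 74.1°: h = 0.3874, k = 2.581; principal scales a = 2.581, b = 0.3874.
sin(ω/2) = (a − b)/(a + b) = 2.194/2.969 = 0.7390, so ω = 2 arcsin(0.7390) ≈ 95.3°.

95.3°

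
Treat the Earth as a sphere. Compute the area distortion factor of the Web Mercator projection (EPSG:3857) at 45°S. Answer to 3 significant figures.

For Mercator, h = k = sec φ (a conformal cylindrical projection has a single point scale, 1/cos φ).
Areal scale = k² = sec²φ = 1/cos²(45°) = 1/0.7071² = 2.000.

2.00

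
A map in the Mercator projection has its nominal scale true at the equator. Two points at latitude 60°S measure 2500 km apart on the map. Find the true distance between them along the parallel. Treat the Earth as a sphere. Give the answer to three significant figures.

1250 km

The Mercator projection is conformal; its linear scale factor is the same in every direction and equals sec φ = 1/cos φ.
Along the parallel at 60°, map distances are exaggerated by k = sec 60° = 2.000.
True distance = 2500 / 2.000 = 2500 × cos 60° ≈ 1250 km.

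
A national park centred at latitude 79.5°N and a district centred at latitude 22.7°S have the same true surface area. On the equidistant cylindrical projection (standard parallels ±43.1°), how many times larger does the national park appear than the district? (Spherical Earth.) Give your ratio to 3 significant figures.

With standard parallel φ₀ = 43.1°, the equirectangular projection gives x = Rλ cos φ₀, y = Rφ, so h = 1 and k = cos 43.1° / cos φ.
Areal scale at 79.5°: h·k = 1.000 × 4.007 = 4.007.
Areal scale at 22.7°: h·k = 1.000 × 0.7915 = 0.7915.
Ratio = 4.007/0.7915 ≈ 5.06.

5.06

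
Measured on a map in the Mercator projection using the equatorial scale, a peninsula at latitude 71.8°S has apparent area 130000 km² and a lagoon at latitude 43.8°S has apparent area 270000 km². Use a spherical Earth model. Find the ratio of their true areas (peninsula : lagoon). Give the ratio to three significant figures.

Mercator's areal exaggeration is sec²φ; hence true area = (apparent area) · cos²φ.
True area of peninsula: 130000 × cos²(71.8°) = 130000 × 0.09755 = 12680 km².
True area of lagoon: 270000 × cos²(43.8°) = 270000 × 0.5209 = 140700 km².
Ratio = 12680 / 140700 ≈ 0.0902.

0.0902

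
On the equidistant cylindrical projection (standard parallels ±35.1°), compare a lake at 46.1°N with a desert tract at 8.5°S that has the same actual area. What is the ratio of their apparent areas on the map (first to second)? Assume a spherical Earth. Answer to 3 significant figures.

1.43

In the equirectangular projection with standard parallel φ₀ = 35.1° (x = Rλ cos φ₀, y = Rφ), meridians are true-scale (h = 1) and the parallel scale is k = cos φ₀ / cos φ.
Areal scale at 46.1°: h·k = 1.000 × 1.180 = 1.180.
Areal scale at 8.5°: h·k = 1.000 × 0.8272 = 0.8272.
Ratio = 1.180/0.8272 ≈ 1.43.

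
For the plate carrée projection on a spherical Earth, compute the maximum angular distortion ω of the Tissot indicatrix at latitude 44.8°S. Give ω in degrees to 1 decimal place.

19.6°

In the plate carrée (x = Rλ, y = Rφ), meridians are true-scale (h = 1) and parallels are stretched by k = sec φ.
At 44.8°: h = 1.000, k = 1.409; principal scales a = 1.409, b = 1.000.
sin(ω/2) = (a − b)/(a + b) = 0.4093/2.409 = 0.1699, so ω = 2 arcsin(0.1699) ≈ 19.6°.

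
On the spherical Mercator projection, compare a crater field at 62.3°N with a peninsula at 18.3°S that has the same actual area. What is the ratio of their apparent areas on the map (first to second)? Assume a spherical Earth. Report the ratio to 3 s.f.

Mercator areal scale is sec²φ.
At 62.3°: sec²(62.3°) = 1/0.4648² = 4.628.
At 18.3°: sec²(18.3°) = 1/0.9494² = 1.109.
Ratio = 4.628/1.109 = cos²(18.3°)/cos²(62.3°) ≈ 4.17.

4.17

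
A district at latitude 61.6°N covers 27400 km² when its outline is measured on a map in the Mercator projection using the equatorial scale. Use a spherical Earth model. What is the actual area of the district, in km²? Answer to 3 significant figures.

6200 km²

The Mercator projection is conformal; its linear scale factor is the same in every direction and equals sec φ = 1/cos φ.
Areal scale = k² = sec²φ = 1/cos²(61.6°) = 1/0.4756² = 4.421.
True area = apparent / (areal scale) = 27400 / 4.421 ≈ 6200 km².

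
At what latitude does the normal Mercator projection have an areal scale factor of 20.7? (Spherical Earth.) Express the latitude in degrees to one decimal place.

Mercator areal scale is sec²φ.
sec²φ = 20.7  ⇒  cos²φ = 0.04831  ⇒  cos φ = 0.2198.
φ = arccos(0.2198) ≈ 77.3°.

77.3°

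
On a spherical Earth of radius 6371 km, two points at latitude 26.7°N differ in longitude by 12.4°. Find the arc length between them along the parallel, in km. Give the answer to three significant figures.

Arc length along a parallel = R cos φ · Δλ (with Δλ in radians).
= 6371 × cos 26.7° × (12.4° × π/180) = 6371 × 0.8934 × 0.2164 ≈ 1230 km.

1230 km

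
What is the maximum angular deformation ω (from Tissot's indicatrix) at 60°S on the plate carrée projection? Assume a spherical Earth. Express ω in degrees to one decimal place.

In the plate carrée (x = Rλ, y = Rφ), meridians are true-scale (h = 1) and parallels are stretched by k = sec φ.
At 60°: h = 1.000, k = 2.000; principal scales a = 2.000, b = 1.000.
sin(ω/2) = (a − b)/(a + b) = 1.0000/3.000 = 0.3333, so ω = 2 arcsin(0.3333) ≈ 38.9°.

38.9°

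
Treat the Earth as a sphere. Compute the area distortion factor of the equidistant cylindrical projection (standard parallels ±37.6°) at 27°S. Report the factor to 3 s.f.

0.889

The equidistant cylindrical projection with φ₀ = 37.6° has h = 1 (meridians true) and k = cos φ₀ / cos φ along parallels.
Areal scale = h·k = 1 × cos φ₀ / cos φ; at 27°, h = 1.000, k = 0.8892, so h·k = 0.8892.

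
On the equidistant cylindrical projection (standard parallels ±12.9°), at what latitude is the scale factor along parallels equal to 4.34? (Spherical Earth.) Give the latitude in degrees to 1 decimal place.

The equidistant cylindrical projection with φ₀ = 12.9° has h = 1 (meridians true) and k = cos φ₀ / cos φ along parallels.
k = cos φ₀ / cos φ = 4.34  ⇒  cos φ = cos 12.9° / 4.34 = 0.2246.
φ = arccos(0.2246) ≈ 77.0°.

77.0°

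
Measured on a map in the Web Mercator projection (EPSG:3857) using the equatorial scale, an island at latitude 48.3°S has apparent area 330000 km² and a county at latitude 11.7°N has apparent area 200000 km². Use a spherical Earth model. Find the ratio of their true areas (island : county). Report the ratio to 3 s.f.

0.761

Since Mercator area scale is 1/cos²φ, the true area equals the apparent area multiplied by cos²φ.
True area of island: 330000 × cos²(48.3°) = 330000 × 0.4425 = 146000 km².
True area of county: 200000 × cos²(11.7°) = 200000 × 0.9589 = 191800 km².
Ratio = 146000 / 191800 ≈ 0.761.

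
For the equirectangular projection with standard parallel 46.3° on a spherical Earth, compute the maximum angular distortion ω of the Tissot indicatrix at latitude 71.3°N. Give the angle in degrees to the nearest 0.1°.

42.9°

The equidistant cylindrical projection with φ₀ = 46.3° has h = 1 (meridians true) and k = cos φ₀ / cos φ along parallels.
At 71.3°: h = 1.000, k = 2.155; principal scales a = 2.155, b = 1.000.
sin(ω/2) = (a − b)/(a + b) = 1.155/3.155 = 0.3661, so ω = 2 arcsin(0.3661) ≈ 42.9°.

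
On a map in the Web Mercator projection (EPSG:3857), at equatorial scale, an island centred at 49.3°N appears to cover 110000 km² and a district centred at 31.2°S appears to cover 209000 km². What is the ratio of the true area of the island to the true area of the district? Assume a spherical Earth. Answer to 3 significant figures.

0.306

Mercator's areal exaggeration is sec²φ; hence true area = (apparent area) · cos²φ.
True area of island: 110000 × cos²(49.3°) = 110000 × 0.4252 = 46780 km².
True area of district: 209000 × cos²(31.2°) = 209000 × 0.7316 = 152900 km².
Ratio = 46780 / 152900 ≈ 0.306.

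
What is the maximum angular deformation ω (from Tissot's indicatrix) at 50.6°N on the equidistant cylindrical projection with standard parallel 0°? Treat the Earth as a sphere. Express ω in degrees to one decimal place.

For the equirectangular projection with φ₀ = 0 (plate carrée), h = 1 along meridians and k = sec φ along parallels.
At 50.6°: h = 1.000, k = 1.575; principal scales a = 1.575, b = 1.000.
sin(ω/2) = (a − b)/(a + b) = 0.5755/2.575 = 0.2234, so ω = 2 arcsin(0.2234) ≈ 25.8°.

25.8°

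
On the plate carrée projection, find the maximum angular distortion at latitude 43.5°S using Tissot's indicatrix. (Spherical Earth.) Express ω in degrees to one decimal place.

18.3°

Plate carrée maps x = Rλ, y = Rφ. The meridian scale is h = 1 and the parallel scale is k = 1/cos φ = sec φ.
At 43.5°: h = 1.000, k = 1.379; principal scales a = 1.379, b = 1.000.
sin(ω/2) = (a − b)/(a + b) = 0.3786/2.379 = 0.1592, so ω = 2 arcsin(0.1592) ≈ 18.3°.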